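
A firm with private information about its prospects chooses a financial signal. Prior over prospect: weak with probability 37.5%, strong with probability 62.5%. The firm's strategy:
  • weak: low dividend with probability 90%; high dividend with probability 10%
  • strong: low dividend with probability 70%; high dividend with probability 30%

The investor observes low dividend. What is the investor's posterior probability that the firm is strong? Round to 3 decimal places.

Apply Bayes' rule using the sender's strategy as the likelihood.
P(low dividend) = 0.375·0.9 + 0.625·0.7 = 0.775
P(strong | low dividend) = (0.625·0.7) / 0.775 = 0.4375 / 0.775 = 0.564516

0.565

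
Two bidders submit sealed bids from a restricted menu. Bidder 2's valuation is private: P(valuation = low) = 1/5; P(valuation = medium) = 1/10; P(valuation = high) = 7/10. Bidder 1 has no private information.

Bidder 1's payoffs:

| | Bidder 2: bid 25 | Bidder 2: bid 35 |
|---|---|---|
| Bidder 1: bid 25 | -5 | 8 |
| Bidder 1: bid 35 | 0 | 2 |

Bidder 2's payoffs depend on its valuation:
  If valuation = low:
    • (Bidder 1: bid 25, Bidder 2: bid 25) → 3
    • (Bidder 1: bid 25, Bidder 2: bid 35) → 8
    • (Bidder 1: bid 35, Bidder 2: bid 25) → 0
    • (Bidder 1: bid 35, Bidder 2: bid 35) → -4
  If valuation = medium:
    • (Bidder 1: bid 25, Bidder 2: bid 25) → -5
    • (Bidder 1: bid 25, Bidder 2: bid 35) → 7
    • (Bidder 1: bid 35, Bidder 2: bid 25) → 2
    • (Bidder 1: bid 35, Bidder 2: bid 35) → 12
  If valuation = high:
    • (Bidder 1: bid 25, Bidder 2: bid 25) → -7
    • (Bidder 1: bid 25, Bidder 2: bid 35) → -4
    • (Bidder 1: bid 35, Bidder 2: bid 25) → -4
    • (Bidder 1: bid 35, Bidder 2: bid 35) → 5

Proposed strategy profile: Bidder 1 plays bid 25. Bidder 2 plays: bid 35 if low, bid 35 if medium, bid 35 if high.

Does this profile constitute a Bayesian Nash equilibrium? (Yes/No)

A profile is a BNE iff every type of every player is best-responding given beliefs about the other side.
Bidder 1 plays bid 25: E[bid 25] = 1/5·(8) + 1/10·(8) + 7/10·(8) = 8; E[bid 35] = 2. Best-responding. ✓
Bidder 2 (valuation low), facing bid 25: bid 25 gives 3, bid 35 gives 8. Proposed bid 35 is best. ✓
Bidder 2 (valuation medium), facing bid 25: bid 25 gives -5, bid 35 gives 7. Proposed bid 35 is best. ✓
Bidder 2 (valuation high), facing bid 25: bid 25 gives -7, bid 35 gives -4. Proposed bid 35 is best. ✓

Yes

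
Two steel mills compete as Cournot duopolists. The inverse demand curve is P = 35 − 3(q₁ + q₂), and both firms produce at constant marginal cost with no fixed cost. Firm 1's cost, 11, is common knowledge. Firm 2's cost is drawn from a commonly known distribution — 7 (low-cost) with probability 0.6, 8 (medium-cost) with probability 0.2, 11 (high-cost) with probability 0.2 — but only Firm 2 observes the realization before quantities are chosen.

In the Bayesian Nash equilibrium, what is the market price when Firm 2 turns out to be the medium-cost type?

18

Firm 2 with cost c maximizes (35 − 3(q₁+q₂) − c)·q₂, giving q₂(c) = (35 − c − 3q₁)/6.
E[c₂] = 0.6·7 + 0.2·8 + 0.2·11 = 8
Firm 1's FOC against E[q₂] yields q₁ = (35 − 2·11 + E[c₂])/9 = (35 − 22 + 8)/9 = 2.33333.
q₂(medium-cost) = 3.33333, so P = 35 − 3·(2.33333 + 3.33333) = 18.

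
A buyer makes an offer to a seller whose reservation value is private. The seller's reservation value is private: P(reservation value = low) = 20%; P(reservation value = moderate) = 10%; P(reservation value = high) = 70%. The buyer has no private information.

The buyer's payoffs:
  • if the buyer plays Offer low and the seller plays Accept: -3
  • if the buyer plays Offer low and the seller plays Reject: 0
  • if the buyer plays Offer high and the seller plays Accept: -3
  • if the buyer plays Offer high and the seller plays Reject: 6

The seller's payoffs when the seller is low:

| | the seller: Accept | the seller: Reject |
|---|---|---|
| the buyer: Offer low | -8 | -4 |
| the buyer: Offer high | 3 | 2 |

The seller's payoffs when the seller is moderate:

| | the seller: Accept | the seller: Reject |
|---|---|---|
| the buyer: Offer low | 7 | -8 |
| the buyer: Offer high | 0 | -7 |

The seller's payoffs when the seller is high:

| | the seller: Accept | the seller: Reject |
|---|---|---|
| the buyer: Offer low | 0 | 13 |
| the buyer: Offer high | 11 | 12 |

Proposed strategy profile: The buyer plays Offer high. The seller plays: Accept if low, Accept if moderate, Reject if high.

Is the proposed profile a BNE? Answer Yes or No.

The buyer plays Offer high: E[Offer high] = 0.2·(-3) + 0.1·(-3) + 0.7·(6) = 3.3; E[Offer low] = -0.9. Best-responding. ✓
The seller (reservation value low), facing Offer high: Accept gives 3, Reject gives 2. Proposed Accept is best. ✓
The seller (reservation value moderate), facing Offer high: Accept gives 0, Reject gives -7. Proposed Accept is best. ✓
The seller (reservation value high), facing Offer high: Accept gives 11, Reject gives 12. Proposed Reject is best. ✓

Yes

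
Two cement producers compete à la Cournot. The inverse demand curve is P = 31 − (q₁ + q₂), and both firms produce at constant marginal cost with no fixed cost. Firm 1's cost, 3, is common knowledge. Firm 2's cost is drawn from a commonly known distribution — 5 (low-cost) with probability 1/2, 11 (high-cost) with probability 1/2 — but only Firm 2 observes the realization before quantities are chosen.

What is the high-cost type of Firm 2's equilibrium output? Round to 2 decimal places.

4.50

Type-c best response for Firm 2: q₂(c) = (31 − c)/2 − q₁/2.
Firm 1 maximizes expected profit; its first-order condition is 31 − 2q₁ − E[q₂] − 3 = 0.
Substituting E[q₂] and solving: E[c₂] = 8, so q₁ = (31 − 2·3 + 8)/3 = 11.
q₂(high-cost) = (31 − 11 − 11)/2 = 4.5.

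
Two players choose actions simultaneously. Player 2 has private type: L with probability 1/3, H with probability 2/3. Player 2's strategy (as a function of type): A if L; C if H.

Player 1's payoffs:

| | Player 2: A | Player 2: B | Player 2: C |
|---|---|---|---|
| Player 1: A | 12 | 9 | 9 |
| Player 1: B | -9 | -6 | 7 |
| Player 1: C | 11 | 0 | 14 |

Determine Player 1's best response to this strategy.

Compute Player 1's expected payoff for each action, taking the expectation over Player 2's type.
E[A] = 1/3·(12) + 2/3·(9) = 10
E[B] = 1/3·(-9) + 2/3·(7) = 5/3
E[C] = 1/3·(11) + 2/3·(14) = 13
Best response: C (13 is the largest).

C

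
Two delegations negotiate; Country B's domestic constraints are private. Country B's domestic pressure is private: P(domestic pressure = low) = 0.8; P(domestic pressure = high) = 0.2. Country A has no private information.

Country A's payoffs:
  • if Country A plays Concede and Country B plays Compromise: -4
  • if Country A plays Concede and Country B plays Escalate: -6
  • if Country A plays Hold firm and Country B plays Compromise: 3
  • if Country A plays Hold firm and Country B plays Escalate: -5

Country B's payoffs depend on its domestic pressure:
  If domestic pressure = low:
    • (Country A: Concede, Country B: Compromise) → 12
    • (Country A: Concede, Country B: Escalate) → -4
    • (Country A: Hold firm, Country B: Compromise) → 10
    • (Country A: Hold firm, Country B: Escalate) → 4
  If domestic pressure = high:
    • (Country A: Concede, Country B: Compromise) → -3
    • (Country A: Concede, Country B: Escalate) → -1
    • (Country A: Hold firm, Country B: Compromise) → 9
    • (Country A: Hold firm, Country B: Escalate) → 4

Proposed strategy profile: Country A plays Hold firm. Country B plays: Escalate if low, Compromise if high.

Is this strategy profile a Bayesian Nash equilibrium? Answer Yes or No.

No

Country A plays Hold firm: E[Hold firm] = 0.8·(-5) + 0.2·(3) = -3.4; E[Concede] = -5.6. Best-responding. ✓
Country B (domestic pressure low), facing Hold firm: Compromise gives 10, Escalate gives 4. Proposed Escalate is not best — profitable deviation exists. ✗
Country B (domestic pressure high), facing Hold firm: Compromise gives 9, Escalate gives 4. Proposed Compromise is best. ✓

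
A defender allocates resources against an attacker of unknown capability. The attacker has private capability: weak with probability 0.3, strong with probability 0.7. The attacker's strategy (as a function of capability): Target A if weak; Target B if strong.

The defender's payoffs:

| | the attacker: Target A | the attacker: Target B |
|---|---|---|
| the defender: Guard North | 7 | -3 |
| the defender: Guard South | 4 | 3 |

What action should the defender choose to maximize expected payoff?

Guard South

Compute the defender's expected payoff for each action, taking the expectation over the attacker's type.
E[Guard North] = 0.3·(7) + 0.7·(-3) = 0
E[Guard South] = 0.3·(4) + 0.7·(3) = 3.3
Best response: Guard South (3.3 is the largest).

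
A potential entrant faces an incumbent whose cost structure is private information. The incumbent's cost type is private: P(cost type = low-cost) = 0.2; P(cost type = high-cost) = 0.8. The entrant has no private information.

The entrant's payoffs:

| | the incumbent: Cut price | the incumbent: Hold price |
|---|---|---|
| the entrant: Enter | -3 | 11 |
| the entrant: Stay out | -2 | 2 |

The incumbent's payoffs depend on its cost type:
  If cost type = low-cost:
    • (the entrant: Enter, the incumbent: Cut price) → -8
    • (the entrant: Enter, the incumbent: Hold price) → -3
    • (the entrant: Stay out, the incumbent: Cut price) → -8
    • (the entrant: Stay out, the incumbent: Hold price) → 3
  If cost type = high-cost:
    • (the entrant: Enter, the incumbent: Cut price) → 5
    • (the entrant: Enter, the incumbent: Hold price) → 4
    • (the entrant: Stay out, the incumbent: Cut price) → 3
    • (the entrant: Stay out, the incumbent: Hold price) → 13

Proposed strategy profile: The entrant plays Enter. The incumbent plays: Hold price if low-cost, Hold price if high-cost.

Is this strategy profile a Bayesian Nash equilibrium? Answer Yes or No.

The entrant plays Enter: E[Enter] = 0.2·(11) + 0.8·(11) = 11; E[Stay out] = 2. Best-responding. ✓
The incumbent (cost type low-cost), facing Enter: Cut price gives -8, Hold price gives -3. Proposed Hold price is best. ✓
The incumbent (cost type high-cost), facing Enter: Cut price gives 5, Hold price gives 4. Proposed Hold price is not best — profitable deviation exists. ✗

No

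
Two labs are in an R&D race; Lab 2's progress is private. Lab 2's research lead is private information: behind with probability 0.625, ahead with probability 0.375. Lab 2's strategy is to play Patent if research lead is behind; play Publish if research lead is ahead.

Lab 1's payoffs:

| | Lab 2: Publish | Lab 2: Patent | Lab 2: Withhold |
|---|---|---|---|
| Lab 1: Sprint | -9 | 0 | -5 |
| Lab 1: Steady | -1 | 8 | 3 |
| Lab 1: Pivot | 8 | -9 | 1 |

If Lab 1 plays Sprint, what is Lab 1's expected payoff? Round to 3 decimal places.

E[Sprint] = 0.625·0 + 0.375·(-9) = 0 + (-3.375) = -3.375

-3.375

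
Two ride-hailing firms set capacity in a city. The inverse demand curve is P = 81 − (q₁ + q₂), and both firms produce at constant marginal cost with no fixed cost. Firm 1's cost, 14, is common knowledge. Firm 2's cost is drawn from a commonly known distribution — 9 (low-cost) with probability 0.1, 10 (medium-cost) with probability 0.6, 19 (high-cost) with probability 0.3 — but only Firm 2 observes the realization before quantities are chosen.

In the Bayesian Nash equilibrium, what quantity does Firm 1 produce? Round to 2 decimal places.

21.87

Each type of Firm 2 best-responds to q₁; Firm 1 best-responds to the expected q₂ over Firm 2's types.
Firm 2 with cost c maximizes (81 − (q₁+q₂) − c)·q₂, giving q₂(c) = (81 − c − q₁)/2.
E[c₂] = 0.1·9 + 0.6·10 + 0.3·19 = 12.6
Firm 1's FOC against E[q₂] yields q₁ = (81 − 2·14 + E[c₂])/3 = (81 − 28 + 12.6)/3 = 21.8667.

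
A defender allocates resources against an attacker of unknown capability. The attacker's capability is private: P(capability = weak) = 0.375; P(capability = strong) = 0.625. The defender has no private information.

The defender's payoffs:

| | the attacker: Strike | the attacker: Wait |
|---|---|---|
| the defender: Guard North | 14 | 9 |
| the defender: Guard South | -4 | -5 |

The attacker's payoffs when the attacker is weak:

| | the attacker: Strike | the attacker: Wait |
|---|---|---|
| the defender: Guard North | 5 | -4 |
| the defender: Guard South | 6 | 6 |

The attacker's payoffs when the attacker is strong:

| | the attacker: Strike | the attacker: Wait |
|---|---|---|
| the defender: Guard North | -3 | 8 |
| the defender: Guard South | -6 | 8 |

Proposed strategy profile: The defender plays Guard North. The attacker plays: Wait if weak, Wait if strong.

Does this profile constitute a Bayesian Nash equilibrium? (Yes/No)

A profile is a BNE iff every type of every player is best-responding given beliefs about the other side.
The defender plays Guard North: E[Guard North] = 0.375·(9) + 0.625·(9) = 9; E[Guard South] = -5. Best-responding. ✓
The attacker (capability weak), facing Guard North: Strike gives 5, Wait gives -4. Proposed Wait is not best — profitable deviation exists. ✗
The attacker (capability strong), facing Guard North: Strike gives -3, Wait gives 8. Proposed Wait is best. ✓

No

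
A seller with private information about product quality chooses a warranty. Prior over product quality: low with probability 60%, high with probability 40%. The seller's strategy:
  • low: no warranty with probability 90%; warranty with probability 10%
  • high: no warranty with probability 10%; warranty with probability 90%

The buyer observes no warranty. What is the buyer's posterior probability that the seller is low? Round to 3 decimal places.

Apply Bayes' rule using the sender's strategy as the likelihood.
P(no warranty) = 0.6·0.9 + 0.4·0.1 = 0.58
P(low | no warranty) = (0.6·0.9) / 0.58 = 0.54 / 0.58 = 0.931034

0.931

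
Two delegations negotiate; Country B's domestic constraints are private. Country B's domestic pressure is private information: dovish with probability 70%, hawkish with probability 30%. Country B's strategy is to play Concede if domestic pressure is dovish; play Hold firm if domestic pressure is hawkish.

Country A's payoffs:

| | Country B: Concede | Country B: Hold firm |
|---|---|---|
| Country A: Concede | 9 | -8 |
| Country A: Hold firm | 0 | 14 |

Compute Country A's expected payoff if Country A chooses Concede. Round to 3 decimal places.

E[Concede] = 0.7·9 + 0.3·(-8) = 6.3 + (-2.4) = 3.9

3.900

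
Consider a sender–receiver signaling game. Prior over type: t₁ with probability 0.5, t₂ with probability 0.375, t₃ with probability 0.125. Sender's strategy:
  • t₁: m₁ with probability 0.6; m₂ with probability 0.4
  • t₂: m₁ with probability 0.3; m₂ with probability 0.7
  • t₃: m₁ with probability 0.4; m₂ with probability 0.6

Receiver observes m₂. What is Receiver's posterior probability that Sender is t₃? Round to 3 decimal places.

0.140

Apply Bayes' rule using the sender's strategy as the likelihood.
P(m₂) = 0.5·0.4 + 0.375·0.7 + 0.125·0.6 = 0.5375
P(t₃ | m₂) = (0.125·0.6) / 0.5375 = 0.075 / 0.5375 = 0.139535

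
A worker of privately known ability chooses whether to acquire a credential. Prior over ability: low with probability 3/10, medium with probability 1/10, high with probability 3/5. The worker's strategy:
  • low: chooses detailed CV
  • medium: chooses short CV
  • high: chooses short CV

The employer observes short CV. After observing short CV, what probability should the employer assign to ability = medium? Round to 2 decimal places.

P(short CV) = (3/10)·0 + (1/10)·1 + (3/5)·1 = 7/10
P(medium | short CV) = ((1/10)·1) / (7/10) = (1/10) / (7/10) = 1/7

0.14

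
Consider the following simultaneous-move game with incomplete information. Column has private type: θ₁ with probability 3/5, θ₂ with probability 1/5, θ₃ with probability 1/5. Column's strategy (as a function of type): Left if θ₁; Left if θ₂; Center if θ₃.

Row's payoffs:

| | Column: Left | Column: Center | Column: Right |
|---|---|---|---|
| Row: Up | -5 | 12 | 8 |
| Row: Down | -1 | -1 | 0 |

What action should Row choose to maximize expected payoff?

Down

Compute Row's expected payoff for each action, taking the expectation over Column's type.
E[Up] = 3/5·(-5) + 1/5·(-5) + 1/5·(12) = -8/5
E[Down] = 3/5·(-1) + 1/5·(-1) + 1/5·(-1) = -1
Best response: Down (-1 is the largest).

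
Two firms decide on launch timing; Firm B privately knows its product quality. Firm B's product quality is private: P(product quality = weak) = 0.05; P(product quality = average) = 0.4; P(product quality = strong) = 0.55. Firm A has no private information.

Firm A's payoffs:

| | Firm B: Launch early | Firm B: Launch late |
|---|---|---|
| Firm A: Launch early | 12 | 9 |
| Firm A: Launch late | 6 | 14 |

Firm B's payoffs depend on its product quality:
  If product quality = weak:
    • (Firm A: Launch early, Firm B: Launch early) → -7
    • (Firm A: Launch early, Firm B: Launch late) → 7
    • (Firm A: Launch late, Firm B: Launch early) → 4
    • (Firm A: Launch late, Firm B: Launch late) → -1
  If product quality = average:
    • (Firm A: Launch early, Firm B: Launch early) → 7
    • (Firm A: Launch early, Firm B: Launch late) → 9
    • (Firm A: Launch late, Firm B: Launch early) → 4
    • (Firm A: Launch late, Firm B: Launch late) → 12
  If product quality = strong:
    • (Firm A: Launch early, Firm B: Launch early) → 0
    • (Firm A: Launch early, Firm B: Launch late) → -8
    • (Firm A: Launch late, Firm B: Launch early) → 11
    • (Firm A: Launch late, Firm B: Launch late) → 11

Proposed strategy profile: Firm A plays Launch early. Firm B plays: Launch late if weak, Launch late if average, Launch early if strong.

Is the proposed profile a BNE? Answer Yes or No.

Firm A plays Launch early: E[Launch early] = 0.05·(9) + 0.4·(9) + 0.55·(12) = 10.65; E[Launch late] = 9.6. Best-responding. ✓
Firm B (product quality weak), facing Launch early: Launch early gives -7, Launch late gives 7. Proposed Launch late is best. ✓
Firm B (product quality average), facing Launch early: Launch early gives 7, Launch late gives 9. Proposed Launch late is best. ✓
Firm B (product quality strong), facing Launch early: Launch early gives 0, Launch late gives -8. Proposed Launch early is best. ✓

Yes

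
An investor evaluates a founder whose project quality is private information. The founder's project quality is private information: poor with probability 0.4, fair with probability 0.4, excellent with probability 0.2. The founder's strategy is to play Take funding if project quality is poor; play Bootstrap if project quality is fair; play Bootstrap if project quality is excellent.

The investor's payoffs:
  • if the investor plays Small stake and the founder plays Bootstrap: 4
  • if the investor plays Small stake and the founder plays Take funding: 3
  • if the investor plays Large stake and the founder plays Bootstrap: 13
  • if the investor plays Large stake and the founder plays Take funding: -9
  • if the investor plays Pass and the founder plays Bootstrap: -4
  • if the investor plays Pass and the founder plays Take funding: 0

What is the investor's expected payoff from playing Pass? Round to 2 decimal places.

-2.40

E[Pass] = 0.4·0 + 0.4·(-4) + 0.2·(-4) = 0 + (-1.6) + (-0.8) = -2.4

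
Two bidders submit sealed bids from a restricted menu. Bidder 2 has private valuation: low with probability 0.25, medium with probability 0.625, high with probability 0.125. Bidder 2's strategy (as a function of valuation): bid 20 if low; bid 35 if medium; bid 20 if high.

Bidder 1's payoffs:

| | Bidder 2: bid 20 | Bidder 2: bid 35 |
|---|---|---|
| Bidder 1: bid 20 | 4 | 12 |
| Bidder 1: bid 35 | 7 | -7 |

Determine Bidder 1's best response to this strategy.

bid 20

E[bid 20] = 0.25·(4) + 0.625·(12) + 0.125·(4) = 9
E[bid 35] = 0.25·(7) + 0.625·(-7) + 0.125·(7) = -1.75
Best response: bid 20 (9 is the largest).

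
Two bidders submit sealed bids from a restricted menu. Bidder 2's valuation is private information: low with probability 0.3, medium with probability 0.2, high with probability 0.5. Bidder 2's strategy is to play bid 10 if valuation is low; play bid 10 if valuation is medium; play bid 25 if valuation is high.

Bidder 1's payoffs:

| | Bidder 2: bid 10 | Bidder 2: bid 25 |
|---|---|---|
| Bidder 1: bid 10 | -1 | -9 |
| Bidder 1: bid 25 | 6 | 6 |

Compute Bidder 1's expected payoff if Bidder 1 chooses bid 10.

-5

Take the expectation over Bidder 2's valuation, weighting each type's action by its prior probability.
E[bid 10] = 0.3·(-1) + 0.2·(-1) + 0.5·(-9) = (-0.3) + (-0.2) + (-4.5) = -5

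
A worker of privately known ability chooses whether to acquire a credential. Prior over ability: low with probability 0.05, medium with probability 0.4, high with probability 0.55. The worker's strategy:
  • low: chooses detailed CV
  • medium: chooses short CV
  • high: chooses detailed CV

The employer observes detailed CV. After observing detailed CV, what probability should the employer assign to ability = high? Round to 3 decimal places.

0.917

P(detailed CV) = 0.05·1 + 0.4·0 + 0.55·1 = 0.6
P(high | detailed CV) = (0.55·1) / 0.6 = 0.55 / 0.6 = 0.916667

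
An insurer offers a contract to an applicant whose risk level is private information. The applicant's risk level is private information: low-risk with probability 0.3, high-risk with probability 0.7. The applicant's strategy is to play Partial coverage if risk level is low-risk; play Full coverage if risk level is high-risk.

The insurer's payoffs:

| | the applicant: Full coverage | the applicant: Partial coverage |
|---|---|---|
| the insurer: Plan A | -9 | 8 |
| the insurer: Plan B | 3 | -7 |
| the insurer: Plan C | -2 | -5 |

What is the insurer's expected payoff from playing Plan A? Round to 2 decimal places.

-3.90

E[Plan A] = 0.3·8 + 0.7·(-9) = 2.4 + (-6.3) = -3.9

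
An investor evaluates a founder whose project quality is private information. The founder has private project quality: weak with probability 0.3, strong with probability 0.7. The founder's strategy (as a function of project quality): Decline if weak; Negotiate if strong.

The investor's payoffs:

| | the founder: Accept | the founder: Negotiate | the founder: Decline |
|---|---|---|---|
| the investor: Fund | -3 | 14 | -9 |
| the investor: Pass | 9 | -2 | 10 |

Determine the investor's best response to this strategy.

Fund

E[Fund] = 0.3·(-9) + 0.7·(14) = 7.1
E[Pass] = 0.3·(10) + 0.7·(-2) = 1.6
Best response: Fund (7.1 is the largest).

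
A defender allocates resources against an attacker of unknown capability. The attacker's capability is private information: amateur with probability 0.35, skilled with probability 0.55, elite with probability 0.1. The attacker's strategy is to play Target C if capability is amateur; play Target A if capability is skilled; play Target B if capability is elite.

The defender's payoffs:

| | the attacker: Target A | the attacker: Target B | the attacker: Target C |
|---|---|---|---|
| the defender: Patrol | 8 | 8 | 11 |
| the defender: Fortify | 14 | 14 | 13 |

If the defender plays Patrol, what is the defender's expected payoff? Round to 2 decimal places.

9.05

E[Patrol] = 0.35·11 + 0.55·8 + 0.1·8 = 3.85 + 4.4 + 0.8 = 9.05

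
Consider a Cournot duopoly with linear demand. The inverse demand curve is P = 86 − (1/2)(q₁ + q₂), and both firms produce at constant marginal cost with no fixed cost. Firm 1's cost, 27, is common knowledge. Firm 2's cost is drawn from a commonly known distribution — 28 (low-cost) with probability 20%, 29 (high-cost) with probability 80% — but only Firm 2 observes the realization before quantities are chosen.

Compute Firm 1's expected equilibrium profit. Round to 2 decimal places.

Firm 2 with cost c maximizes (86 − (1/2)(q₁+q₂) − c)·q₂, giving q₂(c) = (86 − c − (1/2)q₁).
E[c₂] = 0.2·28 + 0.8·29 = 28.8
Firm 1's FOC against E[q₂] yields q₁ = (86 − 2·27 + E[c₂])/(3/2) = (86 − 54 + 28.8)/(3/2) = 40.5333.
E[P] = 86 − (1/2)·(q₁ + E[q₂]) = 47.2667; Firm 1's expected profit = (E[P] − 27)·q₁ = (47.2667 − 27)·40.5333 = 821.476.

821.48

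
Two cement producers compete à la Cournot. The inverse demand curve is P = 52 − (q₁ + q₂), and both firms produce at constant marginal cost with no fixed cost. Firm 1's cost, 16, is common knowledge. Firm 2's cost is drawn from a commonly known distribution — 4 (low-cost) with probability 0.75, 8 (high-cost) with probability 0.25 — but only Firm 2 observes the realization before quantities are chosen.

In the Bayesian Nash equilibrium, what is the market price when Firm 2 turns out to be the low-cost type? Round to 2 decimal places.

Type-c best response for Firm 2: q₂(c) = (52 − c)/2 − q₁/2.
Firm 1 maximizes expected profit; its first-order condition is 52 − 2q₁ − E[q₂] − 16 = 0.
Substituting E[q₂] and solving: E[c₂] = 5, so q₁ = (52 − 2·16 + 5)/3 = 8.33333.
q₂(low-cost) = 19.8333, so P = 52 − (8.33333 + 19.8333) = 23.8333.

23.83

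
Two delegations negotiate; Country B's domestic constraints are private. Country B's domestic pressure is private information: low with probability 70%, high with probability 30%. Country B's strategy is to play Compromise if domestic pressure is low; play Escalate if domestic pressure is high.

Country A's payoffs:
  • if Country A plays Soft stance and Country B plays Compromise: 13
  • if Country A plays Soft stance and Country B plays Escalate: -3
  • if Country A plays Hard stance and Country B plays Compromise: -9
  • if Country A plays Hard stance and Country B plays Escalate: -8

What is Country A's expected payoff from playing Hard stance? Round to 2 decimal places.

-8.70

Take the expectation over Country B's domestic pressure, weighting each type's action by its prior probability.
E[Hard stance] = 0.7·(-9) + 0.3·(-8) = (-6.3) + (-2.4) = -8.7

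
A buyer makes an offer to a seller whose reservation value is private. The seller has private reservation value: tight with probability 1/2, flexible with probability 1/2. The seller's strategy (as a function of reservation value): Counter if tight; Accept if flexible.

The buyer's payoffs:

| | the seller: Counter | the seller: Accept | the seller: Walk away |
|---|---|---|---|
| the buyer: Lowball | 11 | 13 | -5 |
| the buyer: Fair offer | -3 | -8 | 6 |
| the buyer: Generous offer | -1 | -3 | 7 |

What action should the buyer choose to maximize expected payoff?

Compute the buyer's expected payoff for each action, taking the expectation over the seller's type.
E[Lowball] = 1/2·(11) + 1/2·(13) = 12
E[Fair offer] = 1/2·(-3) + 1/2·(-8) = -11/2
E[Generous offer] = 1/2·(-1) + 1/2·(-3) = -2
Best response: Lowball (12 is the largest).

Lowball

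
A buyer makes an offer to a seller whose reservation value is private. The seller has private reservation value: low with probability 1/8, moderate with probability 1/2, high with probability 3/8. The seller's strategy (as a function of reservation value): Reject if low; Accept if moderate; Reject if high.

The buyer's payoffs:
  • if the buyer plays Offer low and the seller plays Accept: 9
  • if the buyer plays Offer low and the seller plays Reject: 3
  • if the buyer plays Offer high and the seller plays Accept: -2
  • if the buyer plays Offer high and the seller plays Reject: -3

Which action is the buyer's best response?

Offer low

E[Offer low] = 1/8·(3) + 1/2·(9) + 3/8·(3) = 6
E[Offer high] = 1/8·(-3) + 1/2·(-2) + 3/8·(-3) = -5/2
Best response: Offer low (6 is the largest).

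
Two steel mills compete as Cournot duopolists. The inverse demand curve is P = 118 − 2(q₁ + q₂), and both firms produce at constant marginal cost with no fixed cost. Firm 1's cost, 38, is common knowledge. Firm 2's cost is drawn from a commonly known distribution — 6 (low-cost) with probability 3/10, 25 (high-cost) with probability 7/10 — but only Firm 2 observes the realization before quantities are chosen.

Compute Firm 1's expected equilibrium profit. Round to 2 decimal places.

208.76

Firm 2 with cost c maximizes (118 − 2(q₁+q₂) − c)·q₂, giving q₂(c) = (118 − c − 2q₁)/4.
E[c₂] = 3/10·6 + 7/10·25 = 19.3
Firm 1's FOC against E[q₂] yields q₁ = (118 − 2·38 + E[c₂])/6 = (118 − 76 + 19.3)/6 = 10.2167.
E[P] = 118 − 2·(q₁ + E[q₂]) = 58.4333; Firm 1's expected profit = (E[P] − 38)·q₁ = (58.4333 − 38)·10.2167 = 208.761.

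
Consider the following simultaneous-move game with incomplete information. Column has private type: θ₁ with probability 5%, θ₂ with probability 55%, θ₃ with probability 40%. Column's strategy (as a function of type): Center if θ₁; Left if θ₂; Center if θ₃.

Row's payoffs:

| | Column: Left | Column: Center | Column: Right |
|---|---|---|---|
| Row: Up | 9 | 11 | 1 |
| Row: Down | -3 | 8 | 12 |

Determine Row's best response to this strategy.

Up

E[Up] = 0.05·(11) + 0.55·(9) + 0.4·(11) = 9.9
E[Down] = 0.05·(8) + 0.55·(-3) + 0.4·(8) = 1.95
Best response: Up (9.9 is the largest).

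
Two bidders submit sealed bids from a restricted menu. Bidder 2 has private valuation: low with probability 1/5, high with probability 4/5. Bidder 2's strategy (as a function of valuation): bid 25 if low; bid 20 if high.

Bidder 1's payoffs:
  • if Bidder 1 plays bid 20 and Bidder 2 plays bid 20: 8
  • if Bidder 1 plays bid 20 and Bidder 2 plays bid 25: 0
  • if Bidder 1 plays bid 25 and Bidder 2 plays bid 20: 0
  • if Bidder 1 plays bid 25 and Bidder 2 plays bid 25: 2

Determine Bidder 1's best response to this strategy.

bid 20

E[bid 20] = 1/5·(0) + 4/5·(8) = 32/5
E[bid 25] = 1/5·(2) + 4/5·(0) = 2/5
Best response: bid 20 (32/5 is the largest).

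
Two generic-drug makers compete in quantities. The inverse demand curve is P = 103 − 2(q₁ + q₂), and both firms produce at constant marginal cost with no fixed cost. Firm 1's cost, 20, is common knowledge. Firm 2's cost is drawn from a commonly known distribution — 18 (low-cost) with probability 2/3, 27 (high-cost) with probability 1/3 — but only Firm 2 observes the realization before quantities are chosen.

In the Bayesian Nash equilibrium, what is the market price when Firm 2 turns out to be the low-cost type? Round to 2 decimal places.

46.50

Firm 2 with cost c maximizes (103 − 2(q₁+q₂) − c)·q₂, giving q₂(c) = (103 − c − 2q₁)/4.
E[c₂] = 2/3·18 + 1/3·27 = 21
Firm 1's FOC against E[q₂] yields q₁ = (103 − 2·20 + E[c₂])/6 = (103 − 40 + 21)/6 = 14.
q₂(low-cost) = 14.25, so P = 103 − 2·(14 + 14.25) = 46.5.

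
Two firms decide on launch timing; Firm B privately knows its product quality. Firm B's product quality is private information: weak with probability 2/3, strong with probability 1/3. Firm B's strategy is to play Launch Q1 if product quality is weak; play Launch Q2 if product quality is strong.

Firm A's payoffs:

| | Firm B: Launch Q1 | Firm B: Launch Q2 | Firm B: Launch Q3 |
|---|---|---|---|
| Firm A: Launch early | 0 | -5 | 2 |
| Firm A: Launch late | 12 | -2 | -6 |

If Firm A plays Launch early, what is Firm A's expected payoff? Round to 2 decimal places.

E[Launch early] = 2/3·0 + 1/3·(-5) = 0 + (-5/3) = -5/3

-1.67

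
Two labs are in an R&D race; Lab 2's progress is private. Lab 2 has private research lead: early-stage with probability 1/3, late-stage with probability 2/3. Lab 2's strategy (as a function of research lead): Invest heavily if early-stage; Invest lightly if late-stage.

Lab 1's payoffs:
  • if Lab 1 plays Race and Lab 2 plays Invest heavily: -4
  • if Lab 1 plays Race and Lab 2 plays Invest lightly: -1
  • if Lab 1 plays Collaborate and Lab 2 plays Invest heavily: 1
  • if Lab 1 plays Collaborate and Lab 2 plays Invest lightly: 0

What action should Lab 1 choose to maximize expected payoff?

Collaborate

E[Race] = 1/3·(-4) + 2/3·(-1) = -2
E[Collaborate] = 1/3·(1) + 2/3·(0) = 1/3
Best response: Collaborate (1/3 is the largest).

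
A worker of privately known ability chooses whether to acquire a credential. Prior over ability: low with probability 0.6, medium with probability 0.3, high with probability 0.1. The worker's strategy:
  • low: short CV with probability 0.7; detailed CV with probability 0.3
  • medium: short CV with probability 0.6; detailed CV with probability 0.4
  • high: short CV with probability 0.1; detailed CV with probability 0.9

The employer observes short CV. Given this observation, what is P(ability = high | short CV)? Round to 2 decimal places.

0.02

P(short CV) = 0.6·0.7 + 0.3·0.6 + 0.1·0.1 = 0.61
P(high | short CV) = (0.1·0.1) / 0.61 = 0.01 / 0.61 = 0.0163934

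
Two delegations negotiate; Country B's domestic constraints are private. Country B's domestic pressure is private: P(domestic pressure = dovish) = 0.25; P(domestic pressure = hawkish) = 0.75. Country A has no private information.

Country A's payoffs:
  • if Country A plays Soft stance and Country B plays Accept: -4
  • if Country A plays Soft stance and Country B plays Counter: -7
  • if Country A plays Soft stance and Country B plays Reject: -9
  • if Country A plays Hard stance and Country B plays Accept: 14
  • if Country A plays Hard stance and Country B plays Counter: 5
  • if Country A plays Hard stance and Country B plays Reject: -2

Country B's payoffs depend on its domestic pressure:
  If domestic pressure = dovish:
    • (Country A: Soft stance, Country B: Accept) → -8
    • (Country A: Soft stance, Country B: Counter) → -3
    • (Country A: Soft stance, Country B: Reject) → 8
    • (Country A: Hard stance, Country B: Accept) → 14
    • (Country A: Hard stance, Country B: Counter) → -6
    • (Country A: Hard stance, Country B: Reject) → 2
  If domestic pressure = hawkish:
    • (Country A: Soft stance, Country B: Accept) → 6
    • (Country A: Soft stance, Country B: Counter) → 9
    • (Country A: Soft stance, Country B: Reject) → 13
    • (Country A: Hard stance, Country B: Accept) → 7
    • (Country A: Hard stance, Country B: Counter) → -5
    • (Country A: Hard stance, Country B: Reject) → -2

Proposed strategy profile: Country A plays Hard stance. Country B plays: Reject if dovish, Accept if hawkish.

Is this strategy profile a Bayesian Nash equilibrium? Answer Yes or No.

Country A plays Hard stance: E[Hard stance] = 0.25·(-2) + 0.75·(14) = 10; E[Soft stance] = -5.25. Best-responding. ✓
Country B (domestic pressure dovish), facing Hard stance: Accept gives 14, Counter gives -6, Reject gives 2. Proposed Reject is not best — profitable deviation exists. ✗
Country B (domestic pressure hawkish), facing Hard stance: Accept gives 7, Counter gives -5, Reject gives -2. Proposed Accept is best. ✓

No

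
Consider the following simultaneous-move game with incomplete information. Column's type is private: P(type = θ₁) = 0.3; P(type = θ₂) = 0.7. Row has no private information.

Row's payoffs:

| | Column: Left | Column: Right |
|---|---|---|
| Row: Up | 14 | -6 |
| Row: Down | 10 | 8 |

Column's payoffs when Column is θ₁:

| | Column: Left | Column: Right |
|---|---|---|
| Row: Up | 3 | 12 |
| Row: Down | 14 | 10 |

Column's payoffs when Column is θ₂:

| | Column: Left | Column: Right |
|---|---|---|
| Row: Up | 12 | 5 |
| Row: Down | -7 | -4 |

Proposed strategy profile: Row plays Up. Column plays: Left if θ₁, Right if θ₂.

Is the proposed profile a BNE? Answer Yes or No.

A profile is a BNE iff every type of every player is best-responding given beliefs about the other side.
Row plays Up: E[Up] = 0.3·(14) + 0.7·(-6) = 0; E[Down] = 8.6. Not best-responding. ✗
Column (type θ₁), facing Up: Left gives 3, Right gives 12. Proposed Left is not best — profitable deviation exists. ✗
Column (type θ₂), facing Up: Left gives 12, Right gives 5. Proposed Right is not best — profitable deviation exists. ✗

No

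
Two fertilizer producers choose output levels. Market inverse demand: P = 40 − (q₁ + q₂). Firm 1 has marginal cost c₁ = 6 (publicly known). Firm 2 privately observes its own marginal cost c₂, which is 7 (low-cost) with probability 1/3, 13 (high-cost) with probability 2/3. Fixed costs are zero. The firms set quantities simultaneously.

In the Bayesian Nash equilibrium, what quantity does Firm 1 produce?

Type-c best response for Firm 2: q₂(c) = (40 − c)/2 − q₁/2.
Firm 1 maximizes expected profit; its first-order condition is 40 − 2q₁ − E[q₂] − 6 = 0.
Substituting E[q₂] and solving: E[c₂] = 11, so q₁ = (40 − 2·6 + 11)/3 = 13.

13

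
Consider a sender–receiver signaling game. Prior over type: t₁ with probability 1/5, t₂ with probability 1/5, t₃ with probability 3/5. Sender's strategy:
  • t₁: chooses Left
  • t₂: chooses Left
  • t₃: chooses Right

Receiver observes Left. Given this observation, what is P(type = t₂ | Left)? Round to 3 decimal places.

P(Left) = (1/5)·1 + (1/5)·1 + (3/5)·0 = 2/5
P(t₂ | Left) = ((1/5)·1) / (2/5) = (1/5) / (2/5) = 1/2

0.500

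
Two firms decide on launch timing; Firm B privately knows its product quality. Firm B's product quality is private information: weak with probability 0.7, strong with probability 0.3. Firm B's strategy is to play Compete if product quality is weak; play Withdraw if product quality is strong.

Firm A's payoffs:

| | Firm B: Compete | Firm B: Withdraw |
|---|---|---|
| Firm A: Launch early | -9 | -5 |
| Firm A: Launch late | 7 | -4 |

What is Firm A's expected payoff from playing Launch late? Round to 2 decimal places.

3.70

E[Launch late] = 0.7·7 + 0.3·(-4) = 4.9 + (-1.2) = 3.7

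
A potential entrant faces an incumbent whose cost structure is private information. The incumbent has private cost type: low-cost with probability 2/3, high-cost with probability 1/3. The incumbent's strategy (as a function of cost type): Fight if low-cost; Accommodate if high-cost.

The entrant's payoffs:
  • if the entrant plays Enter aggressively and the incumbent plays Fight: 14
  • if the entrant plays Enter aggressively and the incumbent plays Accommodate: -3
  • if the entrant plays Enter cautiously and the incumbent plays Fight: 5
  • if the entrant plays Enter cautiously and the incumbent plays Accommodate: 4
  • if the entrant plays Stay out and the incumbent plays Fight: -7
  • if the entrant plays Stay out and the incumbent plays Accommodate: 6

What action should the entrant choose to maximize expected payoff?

E[Enter aggressively] = 2/3·(14) + 1/3·(-3) = 25/3
E[Enter cautiously] = 2/3·(5) + 1/3·(4) = 14/3
E[Stay out] = 2/3·(-7) + 1/3·(6) = -8/3
Best response: Enter aggressively (25/3 is the largest).

Enter aggressively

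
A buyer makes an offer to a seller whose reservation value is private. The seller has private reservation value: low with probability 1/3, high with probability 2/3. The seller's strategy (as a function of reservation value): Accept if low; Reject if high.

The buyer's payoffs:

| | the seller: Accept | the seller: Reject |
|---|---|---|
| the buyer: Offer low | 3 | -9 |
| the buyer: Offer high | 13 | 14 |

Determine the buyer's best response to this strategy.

Offer high

Compute the buyer's expected payoff for each action, taking the expectation over the seller's type.
E[Offer low] = 1/3·(3) + 2/3·(-9) = -5
E[Offer high] = 1/3·(13) + 2/3·(14) = 41/3
Best response: Offer high (41/3 is the largest).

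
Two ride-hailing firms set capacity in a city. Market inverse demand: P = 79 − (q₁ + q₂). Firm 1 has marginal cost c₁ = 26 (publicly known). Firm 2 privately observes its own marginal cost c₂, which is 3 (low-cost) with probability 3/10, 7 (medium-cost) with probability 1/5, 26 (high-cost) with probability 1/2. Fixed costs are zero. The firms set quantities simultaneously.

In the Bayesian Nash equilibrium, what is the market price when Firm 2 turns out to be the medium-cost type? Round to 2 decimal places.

Firm 2 with cost c maximizes (79 − (q₁+q₂) − c)·q₂, giving q₂(c) = (79 − c − q₁)/2.
E[c₂] = 3/10·3 + 1/5·7 + 1/2·26 = 15.3
Firm 1's FOC against E[q₂] yields q₁ = (79 − 2·26 + E[c₂])/3 = (79 − 52 + 15.3)/3 = 14.1.
q₂(medium-cost) = 28.95, so P = 79 − (14.1 + 28.95) = 35.95.

35.95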